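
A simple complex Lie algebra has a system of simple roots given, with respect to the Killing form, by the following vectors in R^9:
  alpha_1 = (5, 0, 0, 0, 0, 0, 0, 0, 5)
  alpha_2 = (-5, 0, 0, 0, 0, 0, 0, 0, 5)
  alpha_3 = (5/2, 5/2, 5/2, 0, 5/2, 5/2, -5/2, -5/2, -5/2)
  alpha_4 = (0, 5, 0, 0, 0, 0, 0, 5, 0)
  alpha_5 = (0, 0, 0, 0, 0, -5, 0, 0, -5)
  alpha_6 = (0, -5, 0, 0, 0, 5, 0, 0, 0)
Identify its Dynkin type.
Compute the Cartan integers a_ij = 2(alpha_i, alpha_j)/(alpha_j, alpha_j); the resulting 6x6 Cartan matrix is
[[2, 0, 0, 0, -1, 0], [0, 2, -1, 0, -1, 0], [0, -1, 2, 0, 0, 0], [0, 0, 0, 2, 0, -1], [-1, -1, 0, 0, 2, -1], [0, 0, 0, -1, -1, 2]].
All simple roots have the same length, so the diagram is simply laced. The associated Dynkin diagram is a chain of 5 nodes with one extra node attached to the third node from one end (E_6), so the type is E_6.

E_6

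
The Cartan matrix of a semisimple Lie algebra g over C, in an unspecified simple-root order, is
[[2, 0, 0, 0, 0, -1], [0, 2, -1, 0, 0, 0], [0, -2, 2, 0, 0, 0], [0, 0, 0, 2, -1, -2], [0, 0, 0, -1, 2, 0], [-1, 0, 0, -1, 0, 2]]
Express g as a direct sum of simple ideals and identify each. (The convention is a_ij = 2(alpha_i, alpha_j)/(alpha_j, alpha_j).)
B_2 + F_4

The diagram associated to this matrix has two connected components: the simple roots {alpha_2, alpha_3} form a chain of 2 nodes with a double edge at one end; the terminal node there is the unique short simple root (B_2), and {alpha_1, alpha_4, alpha_5, alpha_6} form a chain of 4 nodes with a double edge between the middle two (F_4). A semisimple Lie algebra decomposes uniquely as the direct sum of simple ideals, one per connected component of its Dynkin diagram, so g ≅ B_2 ⊕ F_4 (dimension 10 + 52 = 62).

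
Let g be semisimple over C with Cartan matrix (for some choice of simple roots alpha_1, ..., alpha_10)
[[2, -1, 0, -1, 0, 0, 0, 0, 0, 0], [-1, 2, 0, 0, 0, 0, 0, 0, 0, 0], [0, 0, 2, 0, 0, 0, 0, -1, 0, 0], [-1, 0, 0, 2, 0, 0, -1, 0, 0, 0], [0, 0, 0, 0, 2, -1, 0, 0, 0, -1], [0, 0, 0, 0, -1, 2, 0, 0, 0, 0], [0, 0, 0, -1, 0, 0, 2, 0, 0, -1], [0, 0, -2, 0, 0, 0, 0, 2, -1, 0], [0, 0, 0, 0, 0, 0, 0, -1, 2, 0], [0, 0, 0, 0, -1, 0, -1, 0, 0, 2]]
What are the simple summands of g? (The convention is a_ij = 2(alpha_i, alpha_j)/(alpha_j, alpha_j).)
type A_7 ⊕ type B_3

The diagram associated to this matrix has two connected components: the simple roots {alpha_1, alpha_2, alpha_4, alpha_5, alpha_6, alpha_7, alpha_10} form a chain of 7 nodes with single edges (A_7), and {alpha_3, alpha_8, alpha_9} form a chain of 3 nodes with a double edge at one end; the terminal node there is the unique short simple root (B_3). A semisimple Lie algebra decomposes uniquely as the direct sum of simple ideals, one per connected component of its Dynkin diagram, so g ≅ A_7 ⊕ B_3 (dimension 63 + 21 = 84).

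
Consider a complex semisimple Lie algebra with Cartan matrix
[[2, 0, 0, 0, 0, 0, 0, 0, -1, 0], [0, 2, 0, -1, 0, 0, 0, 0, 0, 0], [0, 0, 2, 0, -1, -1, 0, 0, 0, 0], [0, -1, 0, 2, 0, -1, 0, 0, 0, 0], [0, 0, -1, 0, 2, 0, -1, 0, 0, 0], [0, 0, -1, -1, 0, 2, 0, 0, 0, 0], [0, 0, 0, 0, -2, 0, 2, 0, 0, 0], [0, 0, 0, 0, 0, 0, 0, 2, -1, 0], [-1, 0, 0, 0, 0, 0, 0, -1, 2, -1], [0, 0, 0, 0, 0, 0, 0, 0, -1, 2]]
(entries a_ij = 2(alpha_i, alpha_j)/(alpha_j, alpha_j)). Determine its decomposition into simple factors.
The diagram associated to this matrix has two connected components: the simple roots {alpha_2, alpha_3, alpha_4, alpha_5, alpha_6, alpha_7} form a chain of 6 nodes with a double edge at one end; the terminal node there is the unique long simple root (C_6), and {alpha_1, alpha_8, alpha_9, alpha_10} form a chain of 2 nodes with a fork of two nodes at one end (D_4). A semisimple Lie algebra decomposes uniquely as the direct sum of simple ideals, one per connected component of its Dynkin diagram, so g ≅ C_6 ⊕ D_4 (dimension 78 + 28 = 106).

C6 + D4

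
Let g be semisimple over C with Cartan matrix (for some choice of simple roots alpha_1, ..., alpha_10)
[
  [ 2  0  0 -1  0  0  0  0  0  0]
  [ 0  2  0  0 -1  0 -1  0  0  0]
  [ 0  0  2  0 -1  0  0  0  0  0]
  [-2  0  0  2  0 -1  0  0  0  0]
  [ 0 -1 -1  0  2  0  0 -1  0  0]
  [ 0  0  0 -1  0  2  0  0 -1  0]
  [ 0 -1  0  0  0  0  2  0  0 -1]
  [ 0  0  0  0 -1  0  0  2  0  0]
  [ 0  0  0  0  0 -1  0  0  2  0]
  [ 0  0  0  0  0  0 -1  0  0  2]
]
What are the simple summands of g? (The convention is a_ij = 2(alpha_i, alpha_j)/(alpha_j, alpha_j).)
B4 + D6

The diagram associated to this matrix has two connected components: the simple roots {alpha_1, alpha_4, alpha_6, alpha_9} form a chain of 4 nodes with a double edge at one end; the terminal node there is the unique short simple root (B_4), and {alpha_2, alpha_3, alpha_5, alpha_7, alpha_8, alpha_10} form a chain of 4 nodes with a fork of two nodes at one end (D_6). A semisimple Lie algebra decomposes uniquely as the direct sum of simple ideals, one per connected component of its Dynkin diagram, so g ≅ B_4 ⊕ D_6 (dimension 36 + 66 = 102).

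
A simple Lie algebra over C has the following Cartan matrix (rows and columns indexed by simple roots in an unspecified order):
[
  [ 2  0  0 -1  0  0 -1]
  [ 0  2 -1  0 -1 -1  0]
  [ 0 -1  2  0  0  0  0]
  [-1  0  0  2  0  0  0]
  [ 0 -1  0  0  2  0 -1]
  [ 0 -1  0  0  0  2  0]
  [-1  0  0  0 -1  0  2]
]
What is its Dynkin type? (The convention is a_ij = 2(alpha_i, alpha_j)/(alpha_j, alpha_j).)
The matrix has rank 7 with 2's on the diagonal. Reading the off-diagonal entries as Dynkin edges (a single edge where a_ij = a_ji = -1; a double or triple edge where a_ij * a_ji = 2 or 3), the diagram is a chain of 5 nodes with a fork of two nodes at one end (D_7). One simple-root ordering that puts it in standard form is (alpha_4, alpha_1, alpha_7, alpha_5, alpha_2, alpha_6, alpha_3). So the algebra is type D_7, i.e. so(14).

D_7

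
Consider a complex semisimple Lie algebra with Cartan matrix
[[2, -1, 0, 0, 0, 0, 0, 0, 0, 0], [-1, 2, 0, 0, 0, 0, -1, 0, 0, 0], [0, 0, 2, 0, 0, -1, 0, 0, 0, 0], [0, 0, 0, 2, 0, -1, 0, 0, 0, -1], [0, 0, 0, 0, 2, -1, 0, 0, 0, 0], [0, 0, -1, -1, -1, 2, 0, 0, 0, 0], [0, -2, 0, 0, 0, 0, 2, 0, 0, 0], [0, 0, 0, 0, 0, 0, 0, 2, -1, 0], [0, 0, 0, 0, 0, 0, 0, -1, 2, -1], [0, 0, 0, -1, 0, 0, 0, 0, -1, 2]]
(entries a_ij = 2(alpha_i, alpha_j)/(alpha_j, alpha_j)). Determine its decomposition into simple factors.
The diagram associated to this matrix has two connected components: the simple roots {alpha_1, alpha_2, alpha_7} form a chain of 3 nodes with a double edge at one end; the terminal node there is the unique long simple root (C_3), and {alpha_3, alpha_4, alpha_5, alpha_6, alpha_8, alpha_9, alpha_10} form a chain of 5 nodes with a fork of two nodes at one end (D_7). A semisimple Lie algebra decomposes uniquely as the direct sum of simple ideals, one per connected component of its Dynkin diagram, so g ≅ C_3 ⊕ D_7 (dimension 21 + 91 = 112).

C_3 ⊕ D_7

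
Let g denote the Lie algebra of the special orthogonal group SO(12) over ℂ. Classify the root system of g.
This is so(12) with 12 even, which has dimension 12(12-1)/2 = 66 and rank 12/2 = 6. In the classification of classical Lie algebras, the orthogonal algebra so(2n) in an even number of variables has type D_n; here n = 6, so the Dynkin diagram is a chain of 4 nodes with a fork of two nodes at one end (D_6). Hence the type is D_6.

D6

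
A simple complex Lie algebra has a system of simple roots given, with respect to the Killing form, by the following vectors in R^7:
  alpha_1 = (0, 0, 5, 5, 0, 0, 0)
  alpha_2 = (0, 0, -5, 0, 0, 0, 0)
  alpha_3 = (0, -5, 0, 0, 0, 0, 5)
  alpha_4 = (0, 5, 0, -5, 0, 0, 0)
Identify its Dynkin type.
Compute the Cartan integers a_ij = 2(alpha_i, alpha_j)/(alpha_j, alpha_j); the resulting 4x4 Cartan matrix is
[[2, -2, 0, -1], [-1, 2, 0, 0], [0, 0, 2, -1], [-1, 0, -1, 2]].
The roots have two lengths (squared-length ratio 2:1); the short ones are alpha_{2}. The associated Dynkin diagram is a chain of 4 nodes with a double edge at one end; the terminal node there is the unique short simple root (B_4), so the type is B_4 (the algebra so(9)).

type B_4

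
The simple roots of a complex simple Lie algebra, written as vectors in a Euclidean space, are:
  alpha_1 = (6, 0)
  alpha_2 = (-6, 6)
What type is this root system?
type B_2

Compute the Cartan integers a_ij = 2(alpha_i, alpha_j)/(alpha_j, alpha_j); the resulting 2x2 Cartan matrix is
[[2, -1], [-2, 2]].
The roots have two lengths (squared-length ratio 2:1); the short ones are alpha_{1}. The associated Dynkin diagram is a chain of 2 nodes with a double edge at one end; the terminal node there is the unique short simple root (B_2), so the type is B_2 (the algebra so(5)).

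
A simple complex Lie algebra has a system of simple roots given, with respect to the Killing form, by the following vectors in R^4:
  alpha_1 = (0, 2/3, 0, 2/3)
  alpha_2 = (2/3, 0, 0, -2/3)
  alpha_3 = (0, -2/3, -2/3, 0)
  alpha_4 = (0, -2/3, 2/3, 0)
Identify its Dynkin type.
D4

Compute the Cartan integers a_ij = 2(alpha_i, alpha_j)/(alpha_j, alpha_j); the resulting 4x4 Cartan matrix is
[[2, -1, -1, -1], [-1, 2, 0, 0], [-1, 0, 2, 0], [-1, 0, 0, 2]].
All simple roots have the same length, so the diagram is simply laced. The associated Dynkin diagram is a chain of 2 nodes with a fork of two nodes at one end (D_4), so the type is D_4 (the algebra so(8)).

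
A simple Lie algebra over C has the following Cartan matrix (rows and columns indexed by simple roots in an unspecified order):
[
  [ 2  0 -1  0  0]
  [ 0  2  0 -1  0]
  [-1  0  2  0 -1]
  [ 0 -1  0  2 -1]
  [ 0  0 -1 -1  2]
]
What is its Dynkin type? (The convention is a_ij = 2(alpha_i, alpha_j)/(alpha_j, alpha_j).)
A_5

The matrix has rank 5 with 2's on the diagonal. Reading the off-diagonal entries as Dynkin edges (a single edge where a_ij = a_ji = -1; a double or triple edge where a_ij * a_ji = 2 or 3), the diagram is a chain of 5 nodes with single edges (A_5). One simple-root ordering that puts it in standard form is (alpha_1, alpha_3, alpha_5, alpha_4, alpha_2). So the algebra is type A_5, i.e. sl(6).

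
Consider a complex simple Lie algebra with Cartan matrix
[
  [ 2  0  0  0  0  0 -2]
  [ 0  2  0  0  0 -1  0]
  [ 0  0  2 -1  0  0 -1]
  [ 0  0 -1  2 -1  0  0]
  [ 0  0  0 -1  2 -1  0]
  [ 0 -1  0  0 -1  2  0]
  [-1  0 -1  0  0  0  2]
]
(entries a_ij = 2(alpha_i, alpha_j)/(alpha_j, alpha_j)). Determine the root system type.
The matrix has rank 7 with 2's on the diagonal. Reading the off-diagonal entries as Dynkin edges (a single edge where a_ij = a_ji = -1; a double or triple edge where a_ij * a_ji = 2 or 3), the diagram is a chain of 7 nodes with a double edge at one end; the terminal node there is the unique long simple root (C_7). One simple-root ordering that puts it in standard form is (alpha_2, alpha_6, alpha_5, alpha_4, alpha_3, alpha_7, alpha_1). So the algebra is type C_7, i.e. sp(14).

type C_7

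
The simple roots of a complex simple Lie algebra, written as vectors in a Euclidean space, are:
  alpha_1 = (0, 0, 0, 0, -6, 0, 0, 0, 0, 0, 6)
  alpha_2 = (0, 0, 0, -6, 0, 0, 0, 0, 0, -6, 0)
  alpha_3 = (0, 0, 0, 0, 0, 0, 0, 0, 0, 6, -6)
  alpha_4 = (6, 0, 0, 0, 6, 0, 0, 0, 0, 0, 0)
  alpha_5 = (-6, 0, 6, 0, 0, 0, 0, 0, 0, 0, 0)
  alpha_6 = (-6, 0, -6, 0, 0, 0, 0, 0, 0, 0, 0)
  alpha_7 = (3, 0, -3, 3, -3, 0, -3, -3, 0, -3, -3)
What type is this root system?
Compute the Cartan integers a_ij = 2(alpha_i, alpha_j)/(alpha_j, alpha_j); the resulting 7x7 Cartan matrix is
[[2, 0, -1, -1, 0, 0, 0], [0, 2, -1, 0, 0, 0, 0], [-1, -1, 2, 0, 0, 0, 0], [-1, 0, 0, 2, -1, -1, 0], [0, 0, 0, -1, 2, 0, -1], [0, 0, 0, -1, 0, 2, 0], [0, 0, 0, 0, -1, 0, 2]].
All simple roots have the same length, so the diagram is simply laced. The associated Dynkin diagram is a chain of 6 nodes with one extra node attached to the third node from one end (E_7), so the type is E_7.

type E_7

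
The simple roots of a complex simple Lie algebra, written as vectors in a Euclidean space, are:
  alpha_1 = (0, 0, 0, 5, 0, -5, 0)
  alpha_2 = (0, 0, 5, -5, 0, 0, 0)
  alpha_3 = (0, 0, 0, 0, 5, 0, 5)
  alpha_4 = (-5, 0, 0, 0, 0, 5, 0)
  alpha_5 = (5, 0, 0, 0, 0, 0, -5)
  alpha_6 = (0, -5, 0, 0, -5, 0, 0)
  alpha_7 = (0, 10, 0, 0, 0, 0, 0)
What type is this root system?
type C_7

Compute the Cartan integers a_ij = 2(alpha_i, alpha_j)/(alpha_j, alpha_j); the resulting 7x7 Cartan matrix is
[[2, -1, 0, -1, 0, 0, 0], [-1, 2, 0, 0, 0, 0, 0], [0, 0, 2, 0, -1, -1, 0], [-1, 0, 0, 2, -1, 0, 0], [0, 0, -1, -1, 2, 0, 0], [0, 0, -1, 0, 0, 2, -1], [0, 0, 0, 0, 0, -2, 2]].
The roots have two lengths (squared-length ratio 2:1); the short ones are alpha_{1,2,3,4,5,6}. The associated Dynkin diagram is a chain of 7 nodes with a double edge at one end; the terminal node there is the unique long simple root (C_7), so the type is C_7 (the algebra sp(14)).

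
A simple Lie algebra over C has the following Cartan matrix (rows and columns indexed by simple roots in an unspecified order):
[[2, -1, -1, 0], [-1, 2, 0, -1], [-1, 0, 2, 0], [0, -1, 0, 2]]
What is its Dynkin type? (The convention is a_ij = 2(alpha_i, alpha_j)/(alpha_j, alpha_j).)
A4

The matrix has rank 4 with 2's on the diagonal. Reading the off-diagonal entries as Dynkin edges (a single edge where a_ij = a_ji = -1; a double or triple edge where a_ij * a_ji = 2 or 3), the diagram is a chain of 4 nodes with single edges (A_4). One simple-root ordering that puts it in standard form is (alpha_3, alpha_1, alpha_2, alpha_4). So the algebra is type A_4, i.e. sl(5).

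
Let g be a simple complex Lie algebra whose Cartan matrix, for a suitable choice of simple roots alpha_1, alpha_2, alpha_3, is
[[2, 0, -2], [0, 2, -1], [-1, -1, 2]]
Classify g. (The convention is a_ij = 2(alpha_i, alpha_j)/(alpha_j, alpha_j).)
The matrix has rank 3 with 2's on the diagonal. Reading the off-diagonal entries as Dynkin edges (a single edge where a_ij = a_ji = -1; a double or triple edge where a_ij * a_ji = 2 or 3), the diagram is a chain of 3 nodes with a double edge at one end; the terminal node there is the unique long simple root (C_3). One simple-root ordering that puts it in standard form is (alpha_2, alpha_3, alpha_1). So the algebra is type C_3, i.e. sp(6).

C_3 (sp(6))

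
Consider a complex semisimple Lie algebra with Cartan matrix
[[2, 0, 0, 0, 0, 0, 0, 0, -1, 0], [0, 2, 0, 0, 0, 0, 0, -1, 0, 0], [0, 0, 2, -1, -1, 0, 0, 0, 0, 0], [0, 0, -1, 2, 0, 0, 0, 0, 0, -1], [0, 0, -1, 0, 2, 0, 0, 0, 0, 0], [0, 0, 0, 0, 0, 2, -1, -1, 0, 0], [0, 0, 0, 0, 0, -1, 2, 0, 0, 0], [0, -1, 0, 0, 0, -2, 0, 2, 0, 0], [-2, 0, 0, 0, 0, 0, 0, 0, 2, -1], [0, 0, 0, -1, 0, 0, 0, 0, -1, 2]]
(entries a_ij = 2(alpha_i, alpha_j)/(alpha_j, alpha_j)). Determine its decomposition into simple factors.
The diagram associated to this matrix has two connected components: the simple roots {alpha_1, alpha_3, alpha_4, alpha_5, alpha_9, alpha_10} form a chain of 6 nodes with a double edge at one end; the terminal node there is the unique short simple root (B_6), and {alpha_2, alpha_6, alpha_7, alpha_8} form a chain of 4 nodes with a double edge between the middle two (F_4). A semisimple Lie algebra decomposes uniquely as the direct sum of simple ideals, one per connected component of its Dynkin diagram, so g ≅ B_6 ⊕ F_4 (dimension 78 + 52 = 130).

B_6 (so(13)) ⊕ F_4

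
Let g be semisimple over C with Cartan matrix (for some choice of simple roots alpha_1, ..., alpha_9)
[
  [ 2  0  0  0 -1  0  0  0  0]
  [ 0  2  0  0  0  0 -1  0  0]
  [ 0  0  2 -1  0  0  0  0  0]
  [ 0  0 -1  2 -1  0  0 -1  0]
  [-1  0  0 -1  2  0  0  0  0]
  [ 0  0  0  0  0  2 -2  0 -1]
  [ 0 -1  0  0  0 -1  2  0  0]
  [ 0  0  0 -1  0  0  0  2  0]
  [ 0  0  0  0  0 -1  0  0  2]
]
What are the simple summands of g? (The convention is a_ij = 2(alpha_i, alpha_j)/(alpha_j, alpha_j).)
The diagram associated to this matrix has two connected components: the simple roots {alpha_1, alpha_3, alpha_4, alpha_5, alpha_8} form a chain of 3 nodes with a fork of two nodes at one end (D_5), and {alpha_2, alpha_6, alpha_7, alpha_9} form a chain of 4 nodes with a double edge between the middle two (F_4). A semisimple Lie algebra decomposes uniquely as the direct sum of simple ideals, one per connected component of its Dynkin diagram, so g ≅ D_5 ⊕ F_4 (dimension 45 + 52 = 97).

D_5 (so(10)) ⊕ F_4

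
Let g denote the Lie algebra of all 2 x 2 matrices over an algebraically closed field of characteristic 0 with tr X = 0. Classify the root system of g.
A_1 (sl(2))

This is sl(2), which has dimension 2^2 - 1 = 3 and rank 2 - 1 = 1 (a Cartan subalgebra is the diagonal traceless matrices). In the classification of classical Lie algebras, the special linear algebra sl(n+1) has type A_n; here n = 1, so the Dynkin diagram is a chain of 1 nodes with single edges (A_1). Hence the type is A_1.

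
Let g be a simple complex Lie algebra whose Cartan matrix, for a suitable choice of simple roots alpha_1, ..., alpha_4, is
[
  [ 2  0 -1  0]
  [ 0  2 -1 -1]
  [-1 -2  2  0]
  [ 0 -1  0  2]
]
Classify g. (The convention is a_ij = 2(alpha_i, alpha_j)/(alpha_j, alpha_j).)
F_4

The matrix has rank 4 with 2's on the diagonal. Reading the off-diagonal entries as Dynkin edges (a single edge where a_ij = a_ji = -1; a double or triple edge where a_ij * a_ji = 2 or 3), the diagram is a chain of 4 nodes with a double edge between the middle two (F_4). One simple-root ordering that puts it in standard form is (alpha_1, alpha_3, alpha_2, alpha_4). So the algebra is type F_4.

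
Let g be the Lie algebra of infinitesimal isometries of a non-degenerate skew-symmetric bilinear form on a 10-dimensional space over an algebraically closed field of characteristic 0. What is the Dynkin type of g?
This is sp(10), which has dimension 10(10+1)/2 = 55 and rank 10/2 = 5. In the classification of classical Lie algebras, the symplectic algebra sp(2n) has type C_n; here n = 5, so the Dynkin diagram is a chain of 5 nodes with a double edge at one end; the terminal node there is the unique long simple root (C_5). Hence the type is C_5.

C_5 (sp(10))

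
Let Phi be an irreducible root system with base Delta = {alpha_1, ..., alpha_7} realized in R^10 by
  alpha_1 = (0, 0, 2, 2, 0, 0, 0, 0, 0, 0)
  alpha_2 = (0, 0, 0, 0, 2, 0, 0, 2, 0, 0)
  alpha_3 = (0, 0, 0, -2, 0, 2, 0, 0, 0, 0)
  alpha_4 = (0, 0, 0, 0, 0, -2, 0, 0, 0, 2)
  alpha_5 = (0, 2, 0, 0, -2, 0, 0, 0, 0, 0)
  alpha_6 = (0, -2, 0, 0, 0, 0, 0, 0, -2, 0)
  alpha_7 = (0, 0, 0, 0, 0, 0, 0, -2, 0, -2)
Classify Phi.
Compute the Cartan integers a_ij = 2(alpha_i, alpha_j)/(alpha_j, alpha_j); the resulting 7x7 Cartan matrix is
[[2, 0, -1, 0, 0, 0, 0], [0, 2, 0, 0, -1, 0, -1], [-1, 0, 2, -1, 0, 0, 0], [0, 0, -1, 2, 0, 0, -1], [0, -1, 0, 0, 2, -1, 0], [0, 0, 0, 0, -1, 2, 0], [0, -1, 0, -1, 0, 0, 2]].
All simple roots have the same length, so the diagram is simply laced. The associated Dynkin diagram is a chain of 7 nodes with single edges (A_7), so the type is A_7 (the algebra sl(8)).

A7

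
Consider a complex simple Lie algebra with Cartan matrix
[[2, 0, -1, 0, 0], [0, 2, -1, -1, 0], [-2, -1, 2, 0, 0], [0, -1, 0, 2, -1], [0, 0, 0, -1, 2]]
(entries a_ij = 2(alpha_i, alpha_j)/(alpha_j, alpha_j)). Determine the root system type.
The matrix has rank 5 with 2's on the diagonal. Reading the off-diagonal entries as Dynkin edges (a single edge where a_ij = a_ji = -1; a double or triple edge where a_ij * a_ji = 2 or 3), the diagram is a chain of 5 nodes with a double edge at one end; the terminal node there is the unique short simple root (B_5). One simple-root ordering that puts it in standard form is (alpha_5, alpha_4, alpha_2, alpha_3, alpha_1). So the algebra is type B_5, i.e. so(11).

B_5 (so(11))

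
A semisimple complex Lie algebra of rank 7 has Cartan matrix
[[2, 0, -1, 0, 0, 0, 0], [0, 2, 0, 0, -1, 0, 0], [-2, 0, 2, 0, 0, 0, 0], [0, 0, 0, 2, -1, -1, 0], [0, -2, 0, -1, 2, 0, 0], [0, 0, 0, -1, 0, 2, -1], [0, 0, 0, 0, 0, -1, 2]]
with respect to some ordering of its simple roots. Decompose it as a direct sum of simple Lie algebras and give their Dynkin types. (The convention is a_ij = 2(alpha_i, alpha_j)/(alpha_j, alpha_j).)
The diagram associated to this matrix has two connected components: the simple roots {alpha_1, alpha_3} form a chain of 2 nodes with a double edge at one end; the terminal node there is the unique short simple root (B_2), and {alpha_2, alpha_4, alpha_5, alpha_6, alpha_7} form a chain of 5 nodes with a double edge at one end; the terminal node there is the unique short simple root (B_5). A semisimple Lie algebra decomposes uniquely as the direct sum of simple ideals, one per connected component of its Dynkin diagram, so g ≅ B_2 ⊕ B_5 (dimension 10 + 55 = 65).

B_2 + B_5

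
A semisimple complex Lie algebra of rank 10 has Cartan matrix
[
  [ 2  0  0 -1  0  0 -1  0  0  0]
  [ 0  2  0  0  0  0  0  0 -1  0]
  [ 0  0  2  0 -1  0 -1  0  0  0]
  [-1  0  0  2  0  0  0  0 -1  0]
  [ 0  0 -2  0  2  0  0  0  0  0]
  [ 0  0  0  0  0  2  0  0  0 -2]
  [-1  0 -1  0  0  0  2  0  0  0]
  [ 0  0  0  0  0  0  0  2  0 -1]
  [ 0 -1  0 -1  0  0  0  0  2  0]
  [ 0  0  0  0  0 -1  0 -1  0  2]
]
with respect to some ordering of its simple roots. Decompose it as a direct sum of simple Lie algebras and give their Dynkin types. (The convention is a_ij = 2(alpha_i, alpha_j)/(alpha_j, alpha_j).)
C_3 + C_7

The diagram associated to this matrix has two connected components: the simple roots {alpha_6, alpha_8, alpha_10} form a chain of 3 nodes with a double edge at one end; the terminal node there is the unique long simple root (C_3), and {alpha_1, alpha_2, alpha_3, alpha_4, alpha_5, alpha_7, alpha_9} form a chain of 7 nodes with a double edge at one end; the terminal node there is the unique long simple root (C_7). A semisimple Lie algebra decomposes uniquely as the direct sum of simple ideals, one per connected component of its Dynkin diagram, so g ≅ C_3 ⊕ C_7 (dimension 21 + 105 = 126).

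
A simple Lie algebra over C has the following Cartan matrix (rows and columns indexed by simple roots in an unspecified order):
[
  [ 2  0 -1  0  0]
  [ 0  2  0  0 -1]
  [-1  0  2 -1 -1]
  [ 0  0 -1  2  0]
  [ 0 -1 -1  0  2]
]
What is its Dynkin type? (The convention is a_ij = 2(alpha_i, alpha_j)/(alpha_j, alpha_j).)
The matrix has rank 5 with 2's on the diagonal. Reading the off-diagonal entries as Dynkin edges (a single edge where a_ij = a_ji = -1; a double or triple edge where a_ij * a_ji = 2 or 3), the diagram is a chain of 3 nodes with a fork of two nodes at one end (D_5). One simple-root ordering that puts it in standard form is (alpha_2, alpha_5, alpha_3, alpha_4, alpha_1). So the algebra is type D_5, i.e. so(10).

D_5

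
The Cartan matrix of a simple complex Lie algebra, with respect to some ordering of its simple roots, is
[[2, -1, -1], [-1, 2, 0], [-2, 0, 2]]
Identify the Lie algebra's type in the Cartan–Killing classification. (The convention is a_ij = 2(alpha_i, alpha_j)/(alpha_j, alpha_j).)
The matrix has rank 3 with 2's on the diagonal. Reading the off-diagonal entries as Dynkin edges (a single edge where a_ij = a_ji = -1; a double or triple edge where a_ij * a_ji = 2 or 3), the diagram is a chain of 3 nodes with a double edge at one end; the terminal node there is the unique long simple root (C_3). One simple-root ordering that puts it in standard form is (alpha_2, alpha_1, alpha_3). So the algebra is type C_3, i.e. sp(6).

C_3 (sp(6))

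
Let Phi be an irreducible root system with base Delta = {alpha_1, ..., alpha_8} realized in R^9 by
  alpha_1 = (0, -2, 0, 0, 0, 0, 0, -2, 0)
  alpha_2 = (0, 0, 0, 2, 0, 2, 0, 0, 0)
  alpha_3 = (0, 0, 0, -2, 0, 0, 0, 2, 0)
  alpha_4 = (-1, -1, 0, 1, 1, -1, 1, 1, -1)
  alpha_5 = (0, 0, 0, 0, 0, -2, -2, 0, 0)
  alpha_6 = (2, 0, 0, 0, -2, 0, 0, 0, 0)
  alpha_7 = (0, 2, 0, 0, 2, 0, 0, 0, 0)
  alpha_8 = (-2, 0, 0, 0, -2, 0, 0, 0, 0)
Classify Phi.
Compute the Cartan integers a_ij = 2(alpha_i, alpha_j)/(alpha_j, alpha_j); the resulting 8x8 Cartan matrix is
[[2, 0, -1, 0, 0, 0, -1, 0], [0, 2, -1, 0, -1, 0, 0, 0], [-1, -1, 2, 0, 0, 0, 0, 0], [0, 0, 0, 2, 0, -1, 0, 0], [0, -1, 0, 0, 2, 0, 0, 0], [0, 0, 0, -1, 0, 2, -1, 0], [-1, 0, 0, 0, 0, -1, 2, -1], [0, 0, 0, 0, 0, 0, -1, 2]].
All simple roots have the same length, so the diagram is simply laced. The associated Dynkin diagram is a chain of 7 nodes with one extra node attached to the third node from one end (E_8), so the type is E_8.

type E_8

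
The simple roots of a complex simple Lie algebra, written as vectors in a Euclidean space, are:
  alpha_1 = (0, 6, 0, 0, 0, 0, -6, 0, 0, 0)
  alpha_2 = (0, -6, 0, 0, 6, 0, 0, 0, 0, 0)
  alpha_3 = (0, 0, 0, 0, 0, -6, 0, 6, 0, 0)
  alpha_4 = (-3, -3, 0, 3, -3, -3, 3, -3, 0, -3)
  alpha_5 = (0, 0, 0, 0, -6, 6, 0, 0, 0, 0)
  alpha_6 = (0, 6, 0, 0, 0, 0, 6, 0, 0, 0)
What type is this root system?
E_6

Compute the Cartan integers a_ij = 2(alpha_i, alpha_j)/(alpha_j, alpha_j); the resulting 6x6 Cartan matrix is
[[2, -1, 0, -1, 0, 0], [-1, 2, 0, 0, -1, -1], [0, 0, 2, 0, -1, 0], [-1, 0, 0, 2, 0, 0], [0, -1, -1, 0, 2, 0], [0, -1, 0, 0, 0, 2]].
All simple roots have the same length, so the diagram is simply laced. The associated Dynkin diagram is a chain of 5 nodes with one extra node attached to the third node from one end (E_6), so the type is E_6.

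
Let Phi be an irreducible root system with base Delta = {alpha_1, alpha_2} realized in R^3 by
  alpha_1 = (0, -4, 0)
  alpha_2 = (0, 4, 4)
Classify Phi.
type B_2

Compute the Cartan integers a_ij = 2(alpha_i, alpha_j)/(alpha_j, alpha_j); the resulting 2x2 Cartan matrix is
[[2, -1], [-2, 2]].
The roots have two lengths (squared-length ratio 2:1); the short ones are alpha_{1}. The associated Dynkin diagram is a chain of 2 nodes with a double edge at one end; the terminal node there is the unique short simple root (B_2), so the type is B_2 (the algebra so(5)).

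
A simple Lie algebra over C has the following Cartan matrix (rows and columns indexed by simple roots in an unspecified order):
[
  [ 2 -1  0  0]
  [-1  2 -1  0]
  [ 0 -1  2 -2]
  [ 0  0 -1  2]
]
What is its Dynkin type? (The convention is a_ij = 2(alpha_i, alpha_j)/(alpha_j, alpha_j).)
type B_4

The matrix has rank 4 with 2's on the diagonal. Reading the off-diagonal entries as Dynkin edges (a single edge where a_ij = a_ji = -1; a double or triple edge where a_ij * a_ji = 2 or 3), the diagram is a chain of 4 nodes with a double edge at one end; the terminal node there is the unique short simple root (B_4). One simple-root ordering that puts it in standard form is (alpha_1, alpha_2, alpha_3, alpha_4). So the algebra is type B_4, i.e. so(9).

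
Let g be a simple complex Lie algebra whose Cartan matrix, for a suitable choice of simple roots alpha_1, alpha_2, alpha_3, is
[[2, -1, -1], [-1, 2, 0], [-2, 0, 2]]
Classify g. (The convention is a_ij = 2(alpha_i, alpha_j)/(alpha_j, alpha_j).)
The matrix has rank 3 with 2's on the diagonal. Reading the off-diagonal entries as Dynkin edges (a single edge where a_ij = a_ji = -1; a double or triple edge where a_ij * a_ji = 2 or 3), the diagram is a chain of 3 nodes with a double edge at one end; the terminal node there is the unique long simple root (C_3). One simple-root ordering that puts it in standard form is (alpha_2, alpha_1, alpha_3). So the algebra is type C_3, i.e. sp(6).

type C_3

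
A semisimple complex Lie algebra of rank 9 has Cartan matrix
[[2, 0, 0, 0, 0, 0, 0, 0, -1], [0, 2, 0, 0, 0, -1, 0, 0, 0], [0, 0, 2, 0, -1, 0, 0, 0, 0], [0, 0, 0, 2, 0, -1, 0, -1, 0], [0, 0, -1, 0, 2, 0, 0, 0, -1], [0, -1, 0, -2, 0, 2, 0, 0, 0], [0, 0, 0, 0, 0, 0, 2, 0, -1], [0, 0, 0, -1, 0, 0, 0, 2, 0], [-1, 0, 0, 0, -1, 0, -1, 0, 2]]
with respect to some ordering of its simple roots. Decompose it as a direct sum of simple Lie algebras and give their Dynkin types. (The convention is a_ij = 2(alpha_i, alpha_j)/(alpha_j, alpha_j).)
The diagram associated to this matrix has two connected components: the simple roots {alpha_1, alpha_3, alpha_5, alpha_7, alpha_9} form a chain of 3 nodes with a fork of two nodes at one end (D_5), and {alpha_2, alpha_4, alpha_6, alpha_8} form a chain of 4 nodes with a double edge between the middle two (F_4). A semisimple Lie algebra decomposes uniquely as the direct sum of simple ideals, one per connected component of its Dynkin diagram, so g ≅ D_5 ⊕ F_4 (dimension 45 + 52 = 97).

D5 + F4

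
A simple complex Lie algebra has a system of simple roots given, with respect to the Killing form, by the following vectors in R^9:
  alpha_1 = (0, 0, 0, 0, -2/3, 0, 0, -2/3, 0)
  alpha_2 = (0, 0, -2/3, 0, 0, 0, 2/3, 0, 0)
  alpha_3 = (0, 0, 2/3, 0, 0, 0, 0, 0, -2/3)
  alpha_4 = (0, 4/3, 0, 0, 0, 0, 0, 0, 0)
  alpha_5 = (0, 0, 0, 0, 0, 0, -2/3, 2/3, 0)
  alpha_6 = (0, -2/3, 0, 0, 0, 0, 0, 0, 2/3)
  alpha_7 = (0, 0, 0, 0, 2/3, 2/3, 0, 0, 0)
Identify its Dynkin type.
C7

Compute the Cartan integers a_ij = 2(alpha_i, alpha_j)/(alpha_j, alpha_j); the resulting 7x7 Cartan matrix is
[[2, 0, 0, 0, -1, 0, -1], [0, 2, -1, 0, -1, 0, 0], [0, -1, 2, 0, 0, -1, 0], [0, 0, 0, 2, 0, -2, 0], [-1, -1, 0, 0, 2, 0, 0], [0, 0, -1, -1, 0, 2, 0], [-1, 0, 0, 0, 0, 0, 2]].
The roots have two lengths (squared-length ratio 2:1); the short ones are alpha_{1,2,3,5,6,7}. The associated Dynkin diagram is a chain of 7 nodes with a double edge at one end; the terminal node there is the unique long simple root (C_7), so the type is C_7 (the algebra sp(14)).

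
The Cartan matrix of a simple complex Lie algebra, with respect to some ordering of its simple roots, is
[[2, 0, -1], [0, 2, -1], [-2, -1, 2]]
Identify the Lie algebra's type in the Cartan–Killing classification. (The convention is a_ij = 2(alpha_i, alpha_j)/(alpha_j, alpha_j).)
B_3

The matrix has rank 3 with 2's on the diagonal. Reading the off-diagonal entries as Dynkin edges (a single edge where a_ij = a_ji = -1; a double or triple edge where a_ij * a_ji = 2 or 3), the diagram is a chain of 3 nodes with a double edge at one end; the terminal node there is the unique short simple root (B_3). One simple-root ordering that puts it in standard form is (alpha_2, alpha_3, alpha_1). So the algebra is type B_3, i.e. so(7).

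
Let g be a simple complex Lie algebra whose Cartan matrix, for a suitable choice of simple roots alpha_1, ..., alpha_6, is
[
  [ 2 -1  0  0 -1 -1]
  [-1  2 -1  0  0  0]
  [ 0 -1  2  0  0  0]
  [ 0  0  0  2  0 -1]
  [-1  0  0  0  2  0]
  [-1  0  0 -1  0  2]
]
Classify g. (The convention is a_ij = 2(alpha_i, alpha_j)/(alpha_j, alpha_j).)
type E_6

The matrix has rank 6 with 2's on the diagonal. Reading the off-diagonal entries as Dynkin edges (a single edge where a_ij = a_ji = -1; a double or triple edge where a_ij * a_ji = 2 or 3), the diagram is a chain of 5 nodes with one extra node attached to the third node from one end (E_6). One simple-root ordering that puts it in standard form is (alpha_3, alpha_5, alpha_2, alpha_1, alpha_6, alpha_4). So the algebra is type E_6.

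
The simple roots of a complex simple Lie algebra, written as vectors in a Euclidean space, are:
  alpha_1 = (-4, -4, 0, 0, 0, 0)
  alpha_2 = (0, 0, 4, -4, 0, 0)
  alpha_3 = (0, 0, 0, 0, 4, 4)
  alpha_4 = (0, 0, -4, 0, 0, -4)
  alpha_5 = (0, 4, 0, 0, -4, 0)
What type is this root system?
Compute the Cartan integers a_ij = 2(alpha_i, alpha_j)/(alpha_j, alpha_j); the resulting 5x5 Cartan matrix is
[[2, 0, 0, 0, -1], [0, 2, 0, -1, 0], [0, 0, 2, -1, -1], [0, -1, -1, 2, 0], [-1, 0, -1, 0, 2]].
All simple roots have the same length, so the diagram is simply laced. The associated Dynkin diagram is a chain of 5 nodes with single edges (A_5), so the type is A_5 (the algebra sl(6)).

A5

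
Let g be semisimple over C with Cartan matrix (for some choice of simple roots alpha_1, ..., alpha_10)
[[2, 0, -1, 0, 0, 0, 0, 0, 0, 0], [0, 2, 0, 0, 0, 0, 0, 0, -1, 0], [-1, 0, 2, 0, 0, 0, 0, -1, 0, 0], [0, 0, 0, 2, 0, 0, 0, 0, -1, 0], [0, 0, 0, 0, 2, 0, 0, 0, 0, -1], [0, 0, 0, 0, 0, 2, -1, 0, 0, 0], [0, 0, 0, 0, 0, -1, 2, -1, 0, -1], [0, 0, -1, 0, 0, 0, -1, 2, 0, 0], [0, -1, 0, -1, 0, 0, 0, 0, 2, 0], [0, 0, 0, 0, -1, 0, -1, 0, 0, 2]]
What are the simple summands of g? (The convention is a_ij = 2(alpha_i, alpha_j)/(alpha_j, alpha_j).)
A3 + E7

The diagram associated to this matrix has two connected components: the simple roots {alpha_2, alpha_4, alpha_9} form a chain of 3 nodes with single edges (A_3), and {alpha_1, alpha_3, alpha_5, alpha_6, alpha_7, alpha_8, alpha_10} form a chain of 6 nodes with one extra node attached to the third node from one end (E_7). A semisimple Lie algebra decomposes uniquely as the direct sum of simple ideals, one per connected component of its Dynkin diagram, so g ≅ A_3 ⊕ E_7 (dimension 15 + 133 = 148).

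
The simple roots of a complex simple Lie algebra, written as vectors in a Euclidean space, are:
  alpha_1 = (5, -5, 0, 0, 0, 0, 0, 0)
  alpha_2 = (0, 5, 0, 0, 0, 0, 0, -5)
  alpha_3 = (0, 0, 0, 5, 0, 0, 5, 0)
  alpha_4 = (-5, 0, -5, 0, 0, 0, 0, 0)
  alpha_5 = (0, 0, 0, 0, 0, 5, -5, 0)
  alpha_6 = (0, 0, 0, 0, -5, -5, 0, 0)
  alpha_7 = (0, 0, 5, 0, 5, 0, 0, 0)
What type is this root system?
type A_7

Compute the Cartan integers a_ij = 2(alpha_i, alpha_j)/(alpha_j, alpha_j); the resulting 7x7 Cartan matrix is
[[2, -1, 0, -1, 0, 0, 0], [-1, 2, 0, 0, 0, 0, 0], [0, 0, 2, 0, -1, 0, 0], [-1, 0, 0, 2, 0, 0, -1], [0, 0, -1, 0, 2, -1, 0], [0, 0, 0, 0, -1, 2, -1], [0, 0, 0, -1, 0, -1, 2]].
All simple roots have the same length, so the diagram is simply laced. The associated Dynkin diagram is a chain of 7 nodes with single edges (A_7), so the type is A_7 (the algebra sl(8)).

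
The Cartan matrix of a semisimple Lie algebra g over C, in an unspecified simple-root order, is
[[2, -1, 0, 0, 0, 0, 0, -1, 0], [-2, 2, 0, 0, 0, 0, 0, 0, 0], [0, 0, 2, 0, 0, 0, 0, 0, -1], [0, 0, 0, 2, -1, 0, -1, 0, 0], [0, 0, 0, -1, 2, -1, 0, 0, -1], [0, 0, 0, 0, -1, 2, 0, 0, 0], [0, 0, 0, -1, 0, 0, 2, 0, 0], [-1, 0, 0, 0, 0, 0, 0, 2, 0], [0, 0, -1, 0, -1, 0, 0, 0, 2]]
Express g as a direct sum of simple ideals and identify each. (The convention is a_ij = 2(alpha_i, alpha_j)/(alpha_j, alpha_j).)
C_3 ⊕ E_6

The diagram associated to this matrix has two connected components: the simple roots {alpha_1, alpha_2, alpha_8} form a chain of 3 nodes with a double edge at one end; the terminal node there is the unique long simple root (C_3), and {alpha_3, alpha_4, alpha_5, alpha_6, alpha_7, alpha_9} form a chain of 5 nodes with one extra node attached to the third node from one end (E_6). A semisimple Lie algebra decomposes uniquely as the direct sum of simple ideals, one per connected component of its Dynkin diagram, so g ≅ C_3 ⊕ E_6 (dimension 21 + 78 = 99).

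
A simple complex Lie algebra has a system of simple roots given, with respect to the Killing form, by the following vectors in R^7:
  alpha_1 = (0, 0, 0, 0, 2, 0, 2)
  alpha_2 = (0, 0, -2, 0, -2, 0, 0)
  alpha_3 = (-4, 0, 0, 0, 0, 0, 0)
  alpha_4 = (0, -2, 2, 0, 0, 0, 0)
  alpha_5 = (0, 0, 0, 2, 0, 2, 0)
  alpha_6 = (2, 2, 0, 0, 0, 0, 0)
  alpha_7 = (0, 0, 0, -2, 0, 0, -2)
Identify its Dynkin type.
C_7

Compute the Cartan integers a_ij = 2(alpha_i, alpha_j)/(alpha_j, alpha_j); the resulting 7x7 Cartan matrix is
[[2, -1, 0, 0, 0, 0, -1], [-1, 2, 0, -1, 0, 0, 0], [0, 0, 2, 0, 0, -2, 0], [0, -1, 0, 2, 0, -1, 0], [0, 0, 0, 0, 2, 0, -1], [0, 0, -1, -1, 0, 2, 0], [-1, 0, 0, 0, -1, 0, 2]].
The roots have two lengths (squared-length ratio 2:1); the short ones are alpha_{1,2,4,5,6,7}. The associated Dynkin diagram is a chain of 7 nodes with a double edge at one end; the terminal node there is the unique long simple root (C_7), so the type is C_7 (the algebra sp(14)).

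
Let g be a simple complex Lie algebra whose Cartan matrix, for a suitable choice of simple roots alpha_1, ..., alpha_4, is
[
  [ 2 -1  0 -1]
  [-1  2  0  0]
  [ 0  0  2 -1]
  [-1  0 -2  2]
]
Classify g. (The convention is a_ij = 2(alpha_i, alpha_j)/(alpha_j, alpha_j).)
type B_4

The matrix has rank 4 with 2's on the diagonal. Reading the off-diagonal entries as Dynkin edges (a single edge where a_ij = a_ji = -1; a double or triple edge where a_ij * a_ji = 2 or 3), the diagram is a chain of 4 nodes with a double edge at one end; the terminal node there is the unique short simple root (B_4). One simple-root ordering that puts it in standard form is (alpha_2, alpha_1, alpha_4, alpha_3). So the algebra is type B_4, i.e. so(9).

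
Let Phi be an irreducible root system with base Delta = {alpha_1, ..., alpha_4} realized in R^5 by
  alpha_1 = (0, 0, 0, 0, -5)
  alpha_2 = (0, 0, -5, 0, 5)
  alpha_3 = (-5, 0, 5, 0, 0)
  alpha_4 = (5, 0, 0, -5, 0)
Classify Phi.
Compute the Cartan integers a_ij = 2(alpha_i, alpha_j)/(alpha_j, alpha_j); the resulting 4x4 Cartan matrix is
[[2, -1, 0, 0], [-2, 2, -1, 0], [0, -1, 2, -1], [0, 0, -1, 2]].
The roots have two lengths (squared-length ratio 2:1); the short ones are alpha_{1}. The associated Dynkin diagram is a chain of 4 nodes with a double edge at one end; the terminal node there is the unique short simple root (B_4), so the type is B_4 (the algebra so(9)).

B4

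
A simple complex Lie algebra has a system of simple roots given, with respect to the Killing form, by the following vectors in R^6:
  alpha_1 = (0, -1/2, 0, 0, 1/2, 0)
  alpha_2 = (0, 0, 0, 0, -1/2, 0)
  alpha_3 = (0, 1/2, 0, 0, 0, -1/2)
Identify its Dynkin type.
Compute the Cartan integers a_ij = 2(alpha_i, alpha_j)/(alpha_j, alpha_j); the resulting 3x3 Cartan matrix is
[[2, -2, -1], [-1, 2, 0], [-1, 0, 2]].
The roots have two lengths (squared-length ratio 2:1); the short ones are alpha_{2}. The associated Dynkin diagram is a chain of 3 nodes with a double edge at one end; the terminal node there is the unique short simple root (B_3), so the type is B_3 (the algebra so(7)).

type B_3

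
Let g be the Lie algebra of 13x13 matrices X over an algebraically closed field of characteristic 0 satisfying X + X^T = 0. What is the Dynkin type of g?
This is so(13) with 13 odd, which has dimension 13(13-1)/2 = 78 and rank (13-1)/2 = 6. In the classification of classical Lie algebras, the orthogonal algebra so(2n+1) in an odd number of variables has type B_n; here n = 6, so the Dynkin diagram is a chain of 6 nodes with a double edge at one end; the terminal node there is the unique short simple root (B_6). Hence the type is B_6.

B6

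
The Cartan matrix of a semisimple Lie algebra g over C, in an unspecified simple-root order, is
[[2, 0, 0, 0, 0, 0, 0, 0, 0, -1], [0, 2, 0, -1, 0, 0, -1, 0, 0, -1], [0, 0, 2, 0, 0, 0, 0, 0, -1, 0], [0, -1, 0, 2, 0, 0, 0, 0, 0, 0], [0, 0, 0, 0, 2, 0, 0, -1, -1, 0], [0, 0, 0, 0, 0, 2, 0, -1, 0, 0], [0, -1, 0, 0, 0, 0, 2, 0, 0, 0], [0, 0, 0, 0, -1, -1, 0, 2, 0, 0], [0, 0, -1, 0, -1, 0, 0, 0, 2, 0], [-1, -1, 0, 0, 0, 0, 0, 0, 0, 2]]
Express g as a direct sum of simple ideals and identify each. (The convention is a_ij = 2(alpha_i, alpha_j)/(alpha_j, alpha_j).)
A_5 ⊕ D_5

The diagram associated to this matrix has two connected components: the simple roots {alpha_3, alpha_5, alpha_6, alpha_8, alpha_9} form a chain of 5 nodes with single edges (A_5), and {alpha_1, alpha_2, alpha_4, alpha_7, alpha_10} form a chain of 3 nodes with a fork of two nodes at one end (D_5). A semisimple Lie algebra decomposes uniquely as the direct sum of simple ideals, one per connected component of its Dynkin diagram, so g ≅ A_5 ⊕ D_5 (dimension 35 + 45 = 80).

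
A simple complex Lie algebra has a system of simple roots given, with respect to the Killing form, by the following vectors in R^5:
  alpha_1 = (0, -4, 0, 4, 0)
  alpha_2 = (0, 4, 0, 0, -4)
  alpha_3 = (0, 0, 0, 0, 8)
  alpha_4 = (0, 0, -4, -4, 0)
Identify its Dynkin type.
Compute the Cartan integers a_ij = 2(alpha_i, alpha_j)/(alpha_j, alpha_j); the resulting 4x4 Cartan matrix is
[[2, -1, 0, -1], [-1, 2, -1, 0], [0, -2, 2, 0], [-1, 0, 0, 2]].
The roots have two lengths (squared-length ratio 2:1); the short ones are alpha_{1,2,4}. The associated Dynkin diagram is a chain of 4 nodes with a double edge at one end; the terminal node there is the unique long simple root (C_4), so the type is C_4 (the algebra sp(8)).

C4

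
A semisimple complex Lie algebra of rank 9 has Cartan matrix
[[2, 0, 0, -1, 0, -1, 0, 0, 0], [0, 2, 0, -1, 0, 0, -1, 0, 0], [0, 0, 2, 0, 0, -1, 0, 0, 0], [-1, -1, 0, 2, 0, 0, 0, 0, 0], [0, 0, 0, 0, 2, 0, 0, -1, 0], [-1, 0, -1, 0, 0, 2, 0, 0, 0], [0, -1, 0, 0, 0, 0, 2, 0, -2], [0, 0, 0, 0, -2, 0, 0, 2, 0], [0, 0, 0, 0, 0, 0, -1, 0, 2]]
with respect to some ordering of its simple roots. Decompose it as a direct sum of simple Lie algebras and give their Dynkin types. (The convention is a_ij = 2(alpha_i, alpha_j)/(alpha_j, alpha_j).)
The diagram associated to this matrix has two connected components: the simple roots {alpha_5, alpha_8} form a chain of 2 nodes with a double edge at one end; the terminal node there is the unique short simple root (B_2), and {alpha_1, alpha_2, alpha_3, alpha_4, alpha_6, alpha_7, alpha_9} form a chain of 7 nodes with a double edge at one end; the terminal node there is the unique short simple root (B_7). A semisimple Lie algebra decomposes uniquely as the direct sum of simple ideals, one per connected component of its Dynkin diagram, so g ≅ B_2 ⊕ B_7 (dimension 10 + 105 = 115).

B_2 + B_7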